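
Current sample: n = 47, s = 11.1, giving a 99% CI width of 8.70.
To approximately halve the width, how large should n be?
n ≈ 188

CI width ∝ 1/√n
To reduce width by factor 2, need √n to grow by 2 → need 2² = 4 times as many samples.

Current: n = 47, width = 8.70
New: n = 188, width ≈ 4.21

Width reduced by factor of 8.70/4.21 = 2.07.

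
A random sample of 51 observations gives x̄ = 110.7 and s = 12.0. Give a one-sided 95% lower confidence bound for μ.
μ ≥ 107.88

Lower bound (one-sided):
t* = 1.676 (one-sided for 95%)
Lower bound = x̄ - t* · s/√n = 110.7 - 1.676 · 12.0/√51 = 107.88

We are 95% confident that μ ≥ 107.88.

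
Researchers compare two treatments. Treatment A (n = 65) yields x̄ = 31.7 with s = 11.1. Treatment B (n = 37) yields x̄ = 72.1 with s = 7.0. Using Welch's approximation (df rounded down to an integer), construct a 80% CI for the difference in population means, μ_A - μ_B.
(-42.71, -38.09)

Difference: x̄₁ - x̄₂ = -40.40
SE = √(s₁²/n₁ + s₂²/n₂) = √(11.1²/65 + 7.0²/37) = 1.7944
df = 98.87 → 98 (Welch–Satterthwaite, rounded down)
t* = 1.290

CI: -40.40 ± 1.290 · 1.7944 = -40.40 ± 2.31 = (-42.71, -38.09)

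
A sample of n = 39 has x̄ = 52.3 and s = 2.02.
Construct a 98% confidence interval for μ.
(51.51, 53.09)

t-interval (σ unknown):
df = n - 1 = 38
t* = 2.429 for 98% confidence

Margin of error = t* · s/√n = 2.429 · 2.02/√39 = 0.79

CI: (51.51, 53.09)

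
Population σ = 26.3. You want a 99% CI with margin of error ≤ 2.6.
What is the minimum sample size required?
n ≥ 679

For margin E ≤ 2.6:
n ≥ (z* · σ / E)²
n ≥ (2.576 · 26.3 / 2.6)²
n ≥ 678.98

Minimum n = 679 (rounding up)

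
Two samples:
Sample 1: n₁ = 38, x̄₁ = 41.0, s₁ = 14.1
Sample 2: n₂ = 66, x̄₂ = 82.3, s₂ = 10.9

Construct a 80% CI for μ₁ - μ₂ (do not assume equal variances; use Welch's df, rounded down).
(-44.73, -37.87)

Difference: x̄₁ - x̄₂ = -41.30
SE = √(s₁²/n₁ + s₂²/n₂) = √(14.1²/38 + 10.9²/66) = 2.6518
df = 62.62 → 62 (Welch–Satterthwaite, rounded down)
t* = 1.295

CI: -41.30 ± 1.295 · 2.6518 = -41.30 ± 3.43 = (-44.73, -37.87)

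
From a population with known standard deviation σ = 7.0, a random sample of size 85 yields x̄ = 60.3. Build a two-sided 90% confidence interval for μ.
(59.05, 61.55)

z-interval (σ known):
z* = 1.645 for 90% confidence

Margin of error = z* · σ/√n = 1.645 · 7.0/√85 = 1.25

CI: (60.3 - 1.25, 60.3 + 1.25) = (59.05, 61.55)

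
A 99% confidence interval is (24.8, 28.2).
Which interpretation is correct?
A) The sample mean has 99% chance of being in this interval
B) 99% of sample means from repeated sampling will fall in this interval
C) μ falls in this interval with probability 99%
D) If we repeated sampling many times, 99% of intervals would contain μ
D

A) Wrong — x̄ is observed and sits in the interval by construction.
B) Wrong — coverage applies to intervals containing μ, not to future x̄ values.
C) Wrong — μ is fixed; the randomness lives in the interval, not in μ.
D) Correct — this is the frequentist long-run coverage interpretation.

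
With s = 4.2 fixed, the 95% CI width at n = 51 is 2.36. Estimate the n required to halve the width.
n ≈ 204

CI width ∝ 1/√n
To reduce width by factor 2, need √n to grow by 2 → need 2² = 4 times as many samples.

Current: n = 51, width = 2.36
New: n = 204, width ≈ 1.16

Width reduced by factor of 2.36/1.16 = 2.03.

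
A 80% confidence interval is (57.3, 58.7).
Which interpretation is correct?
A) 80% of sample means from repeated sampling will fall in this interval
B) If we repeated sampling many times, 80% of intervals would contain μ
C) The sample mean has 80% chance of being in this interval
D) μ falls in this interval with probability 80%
B

A) Wrong — coverage applies to intervals containing μ, not to future x̄ values.
B) Correct — this is the frequentist long-run coverage interpretation.
C) Wrong — x̄ is observed and sits in the interval by construction.
D) Wrong — μ is fixed; the randomness lives in the interval, not in μ.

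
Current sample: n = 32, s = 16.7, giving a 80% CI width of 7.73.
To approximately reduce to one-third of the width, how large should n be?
n ≈ 288

CI width ∝ 1/√n
To reduce width by factor 3, need √n to grow by 3 → need 3² = 9 times as many samples.

Current: n = 32, width = 7.73
New: n = 288, width ≈ 2.53

Width reduced by factor of 7.73/2.53 = 3.06.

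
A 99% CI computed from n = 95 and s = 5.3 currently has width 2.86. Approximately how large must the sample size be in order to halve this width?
n ≈ 380

CI width ∝ 1/√n
To reduce width by factor 2, need √n to grow by 2 → need 2² = 4 times as many samples.

Current: n = 95, width = 2.86
New: n = 380, width ≈ 1.41

Width reduced by factor of 2.86/1.41 = 2.03.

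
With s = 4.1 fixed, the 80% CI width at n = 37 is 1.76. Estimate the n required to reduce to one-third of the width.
n ≈ 333

CI width ∝ 1/√n
To reduce width by factor 3, need √n to grow by 3 → need 3² = 9 times as many samples.

Current: n = 37, width = 1.76
New: n = 333, width ≈ 0.58

Width reduced by factor of 1.76/0.58 = 3.03.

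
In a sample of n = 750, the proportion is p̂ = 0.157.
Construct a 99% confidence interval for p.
(0.123, 0.191)

Proportion CI:
SE = √(p̂(1-p̂)/n) = √(0.157 · 0.843 / 750) = 0.01328

z* = 2.576
Margin = z* · SE = 2.576 · 0.01328 = 0.0342

CI: 0.157 ± 0.0342 = (0.123, 0.191)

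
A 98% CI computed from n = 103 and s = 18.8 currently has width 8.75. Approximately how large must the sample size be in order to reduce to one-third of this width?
n ≈ 927

CI width ∝ 1/√n
To reduce width by factor 3, need √n to grow by 3 → need 3² = 9 times as many samples.

Current: n = 103, width = 8.75
New: n = 927, width ≈ 2.88

Width reduced by factor of 8.75/2.88 = 3.04.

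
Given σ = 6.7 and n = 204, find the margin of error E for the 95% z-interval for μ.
Margin of error = 0.92

Margin of error = z* · σ/√n
= 1.960 · 6.7/√204
= 1.960 · 6.7/14.2829
= 0.92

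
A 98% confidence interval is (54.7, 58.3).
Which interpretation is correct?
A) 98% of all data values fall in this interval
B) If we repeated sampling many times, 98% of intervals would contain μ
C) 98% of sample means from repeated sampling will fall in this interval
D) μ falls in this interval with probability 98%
B

A) Wrong — a CI is about the parameter μ, not individual data values.
B) Correct — this is the frequentist long-run coverage interpretation.
C) Wrong — coverage applies to intervals containing μ, not to future x̄ values.
D) Wrong — μ is fixed; the randomness lives in the interval, not in μ.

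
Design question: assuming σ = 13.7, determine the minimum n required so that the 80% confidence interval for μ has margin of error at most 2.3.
n ≥ 59

For margin E ≤ 2.3:
n ≥ (z* · σ / E)²
n ≥ (1.282 · 13.7 / 2.3)²
n ≥ 58.31

Minimum n = 59 (rounding up)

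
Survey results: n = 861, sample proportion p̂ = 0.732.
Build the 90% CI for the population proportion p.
(0.707, 0.757)

Proportion CI:
SE = √(p̂(1-p̂)/n) = √(0.732 · 0.268 / 861) = 0.01509

z* = 1.645
Margin = z* · SE = 1.645 · 0.01509 = 0.0248

CI: 0.732 ± 0.0248 = (0.707, 0.757)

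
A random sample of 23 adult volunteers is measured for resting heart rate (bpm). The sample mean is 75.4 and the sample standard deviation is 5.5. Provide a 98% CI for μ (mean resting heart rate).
(72.52, 78.28)

t-interval (σ unknown):
df = n - 1 = 22
t* = 2.508 for 98% confidence

Margin of error = t* · s/√n = 2.508 · 5.5/√23 = 2.88

CI: (72.52, 78.28)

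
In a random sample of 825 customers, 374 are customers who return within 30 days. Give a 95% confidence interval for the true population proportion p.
(0.419, 0.487)

Proportion CI:
p̂ = 374/825 = 0.45333
SE = √(p̂(1-p̂)/n) = √(0.45333 · 0.54667 / 825) = 0.01733

z* = 1.960
Margin = z* · SE = 1.960 · 0.01733 = 0.0340

CI: 0.45333 ± 0.0340 = (0.419, 0.487)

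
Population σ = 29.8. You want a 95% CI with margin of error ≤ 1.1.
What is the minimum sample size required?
n ≥ 2820

For margin E ≤ 1.1:
n ≥ (z* · σ / E)²
n ≥ (1.960 · 29.8 / 1.1)²
n ≥ 2819.42

Minimum n = 2820 (rounding up)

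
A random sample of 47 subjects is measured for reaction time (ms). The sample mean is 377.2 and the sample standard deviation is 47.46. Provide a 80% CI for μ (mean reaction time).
(368.20, 386.20)

t-interval (σ unknown):
df = n - 1 = 46
t* = 1.300 for 80% confidence

Margin of error = t* · s/√n = 1.300 · 47.46/√47 = 9.00

CI: (368.20, 386.20)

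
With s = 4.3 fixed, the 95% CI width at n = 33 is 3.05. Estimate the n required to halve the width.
n ≈ 132

CI width ∝ 1/√n
To reduce width by factor 2, need √n to grow by 2 → need 2² = 4 times as many samples.

Current: n = 33, width = 3.05
New: n = 132, width ≈ 1.48

Width reduced by factor of 3.05/1.48 = 2.06.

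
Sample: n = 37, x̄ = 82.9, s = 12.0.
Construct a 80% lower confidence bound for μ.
μ ≥ 81.22

Lower bound (one-sided):
t* = 0.852 (one-sided for 80%)
Lower bound = x̄ - t* · s/√n = 82.9 - 0.852 · 12.0/√37 = 81.22

We are 80% confident that μ ≥ 81.22.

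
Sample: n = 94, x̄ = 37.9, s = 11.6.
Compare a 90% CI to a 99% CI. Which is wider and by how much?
99% CI is wider by 2.32

df = 93
90% CI: t* = 1.661, (35.91, 39.89), width = 2 · t* · s/√n = 3.97
99% CI: t* = 2.630, (34.75, 41.05), width = 2 · t* · s/√n = 6.29

The 99% CI is wider by 6.29 - 3.97 = 2.32.
Higher confidence requires a wider interval.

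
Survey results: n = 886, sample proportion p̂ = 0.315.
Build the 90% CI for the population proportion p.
(0.289, 0.341)

Proportion CI:
SE = √(p̂(1-p̂)/n) = √(0.315 · 0.685 / 886) = 0.01561

z* = 1.645
Margin = z* · SE = 1.645 · 0.01561 = 0.0257

CI: 0.315 ± 0.0257 = (0.289, 0.341)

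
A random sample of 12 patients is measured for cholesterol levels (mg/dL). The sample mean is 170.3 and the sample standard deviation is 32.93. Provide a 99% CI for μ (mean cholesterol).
(140.77, 199.83)

t-interval (σ unknown):
df = n - 1 = 11
t* = 3.106 for 99% confidence

Margin of error = t* · s/√n = 3.106 · 32.93/√12 = 29.53

CI: (140.77, 199.83)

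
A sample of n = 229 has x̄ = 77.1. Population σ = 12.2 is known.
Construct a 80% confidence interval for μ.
(76.07, 78.13)

z-interval (σ known):
z* = 1.282 for 80% confidence

Margin of error = z* · σ/√n = 1.282 · 12.2/√229 = 1.03

CI: (77.1 - 1.03, 77.1 + 1.03) = (76.07, 78.13)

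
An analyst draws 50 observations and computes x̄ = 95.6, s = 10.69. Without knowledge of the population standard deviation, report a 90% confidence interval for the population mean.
(93.06, 98.14)

t-interval (σ unknown):
df = n - 1 = 49
t* = 1.677 for 90% confidence

Margin of error = t* · s/√n = 1.677 · 10.69/√50 = 2.54

CI: (93.06, 98.14)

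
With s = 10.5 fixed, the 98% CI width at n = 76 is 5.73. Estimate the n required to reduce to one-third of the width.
n ≈ 684

CI width ∝ 1/√n
To reduce width by factor 3, need √n to grow by 3 → need 3² = 9 times as many samples.

Current: n = 76, width = 5.73
New: n = 684, width ≈ 1.87

Width reduced by factor of 5.73/1.87 = 3.06.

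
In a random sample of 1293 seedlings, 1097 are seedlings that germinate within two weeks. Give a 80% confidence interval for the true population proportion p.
(0.836, 0.861)

Proportion CI:
p̂ = 1097/1293 = 0.84841
SE = √(p̂(1-p̂)/n) = √(0.84841 · 0.15159 / 1293) = 0.00997

z* = 1.282
Margin = z* · SE = 1.282 · 0.00997 = 0.0128

CI: 0.84841 ± 0.0128 = (0.836, 0.861)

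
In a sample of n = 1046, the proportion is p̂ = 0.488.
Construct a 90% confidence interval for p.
(0.463, 0.513)

Proportion CI:
SE = √(p̂(1-p̂)/n) = √(0.488 · 0.512 / 1046) = 0.01546

z* = 1.645
Margin = z* · SE = 1.645 · 0.01546 = 0.0254

CI: 0.488 ± 0.0254 = (0.463, 0.513)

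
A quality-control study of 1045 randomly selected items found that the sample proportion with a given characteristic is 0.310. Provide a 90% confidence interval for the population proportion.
(0.286, 0.334)

Proportion CI:
SE = √(p̂(1-p̂)/n) = √(0.310 · 0.690 / 1045) = 0.01431

z* = 1.645
Margin = z* · SE = 1.645 · 0.01431 = 0.0235

CI: 0.310 ± 0.0235 = (0.286, 0.334)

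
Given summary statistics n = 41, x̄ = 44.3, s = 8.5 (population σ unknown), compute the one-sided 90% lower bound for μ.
μ ≥ 42.57

Lower bound (one-sided):
t* = 1.303 (one-sided for 90%)
Lower bound = x̄ - t* · s/√n = 44.3 - 1.303 · 8.5/√41 = 42.57

We are 90% confident that μ ≥ 42.57.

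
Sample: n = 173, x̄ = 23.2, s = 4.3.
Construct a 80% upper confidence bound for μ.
μ ≤ 23.48

Upper bound (one-sided):
t* = 0.844 (one-sided for 80%)
Upper bound = x̄ + t* · s/√n = 23.2 + 0.844 · 4.3/√173 = 23.48

We are 80% confident that μ ≤ 23.48.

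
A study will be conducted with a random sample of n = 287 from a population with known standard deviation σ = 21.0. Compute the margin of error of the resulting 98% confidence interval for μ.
Margin of error = 2.88

Margin of error = z* · σ/√n
= 2.326 · 21.0/√287
= 2.326 · 21.0/16.9411
= 2.88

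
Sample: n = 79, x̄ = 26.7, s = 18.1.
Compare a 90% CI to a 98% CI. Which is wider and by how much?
98% CI is wider by 2.89

df = 78
90% CI: t* = 1.665, (23.31, 30.09), width = 2 · t* · s/√n = 6.78
98% CI: t* = 2.375, (21.86, 31.54), width = 2 · t* · s/√n = 9.67

The 98% CI is wider by 9.67 - 6.78 = 2.89.
Higher confidence requires a wider interval.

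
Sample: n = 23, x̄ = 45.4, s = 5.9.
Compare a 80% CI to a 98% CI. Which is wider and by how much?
98% CI is wider by 2.92

df = 22
80% CI: t* = 1.321, (43.77, 47.03), width = 2 · t* · s/√n = 3.25
98% CI: t* = 2.508, (42.31, 48.49), width = 2 · t* · s/√n = 6.17

The 98% CI is wider by 6.17 - 3.25 = 2.92.
Higher confidence requires a wider interval.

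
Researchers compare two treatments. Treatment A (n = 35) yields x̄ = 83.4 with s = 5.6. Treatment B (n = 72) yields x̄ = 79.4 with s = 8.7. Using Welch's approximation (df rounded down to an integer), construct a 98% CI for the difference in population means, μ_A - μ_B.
(0.70, 7.30)

Difference: x̄₁ - x̄₂ = 4.00
SE = √(s₁²/n₁ + s₂²/n₂) = √(5.6²/35 + 8.7²/72) = 1.3954
df = 96.78 → 96 (Welch–Satterthwaite, rounded down)
t* = 2.366

CI: 4.00 ± 2.366 · 1.3954 = 4.00 ± 3.30 = (0.70, 7.30)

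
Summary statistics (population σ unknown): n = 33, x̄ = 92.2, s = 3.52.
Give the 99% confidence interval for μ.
(90.52, 93.88)

t-interval (σ unknown):
df = n - 1 = 32
t* = 2.738 for 99% confidence

Margin of error = t* · s/√n = 2.738 · 3.52/√33 = 1.68

CI: (90.52, 93.88)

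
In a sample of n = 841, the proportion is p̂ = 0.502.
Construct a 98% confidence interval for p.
(0.462, 0.542)

Proportion CI:
SE = √(p̂(1-p̂)/n) = √(0.502 · 0.498 / 841) = 0.01724

z* = 2.326
Margin = z* · SE = 2.326 · 0.01724 = 0.0401

CI: 0.502 ± 0.0401 = (0.462, 0.542)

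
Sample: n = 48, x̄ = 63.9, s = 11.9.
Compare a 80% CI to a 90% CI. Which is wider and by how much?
90% CI is wider by 1.29

df = 47
80% CI: t* = 1.300, (61.67, 66.13), width = 2 · t* · s/√n = 4.47
90% CI: t* = 1.678, (61.02, 66.78), width = 2 · t* · s/√n = 5.76

The 90% CI is wider by 5.76 - 4.47 = 1.29.
Higher confidence requires a wider interval.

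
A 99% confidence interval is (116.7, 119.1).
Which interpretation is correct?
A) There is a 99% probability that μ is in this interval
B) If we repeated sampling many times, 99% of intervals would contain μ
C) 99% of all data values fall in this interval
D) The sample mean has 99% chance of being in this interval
B

A) Wrong — μ is fixed; the randomness lives in the interval, not in μ.
B) Correct — this is the frequentist long-run coverage interpretation.
C) Wrong — a CI is about the parameter μ, not individual data values.
D) Wrong — x̄ is observed and sits in the interval by construction.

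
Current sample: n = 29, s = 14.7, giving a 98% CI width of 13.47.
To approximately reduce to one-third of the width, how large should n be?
n ≈ 261

CI width ∝ 1/√n
To reduce width by factor 3, need √n to grow by 3 → need 3² = 9 times as many samples.

Current: n = 29, width = 13.47
New: n = 261, width ≈ 4.26

Width reduced by factor of 13.47/4.26 = 3.16.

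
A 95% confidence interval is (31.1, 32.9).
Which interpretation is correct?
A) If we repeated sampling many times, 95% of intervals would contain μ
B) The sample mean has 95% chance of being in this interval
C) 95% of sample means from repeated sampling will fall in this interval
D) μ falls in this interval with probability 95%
A

A) Correct — this is the frequentist long-run coverage interpretation.
B) Wrong — x̄ is observed and sits in the interval by construction.
C) Wrong — coverage applies to intervals containing μ, not to future x̄ values.
D) Wrong — μ is fixed; the randomness lives in the interval, not in μ.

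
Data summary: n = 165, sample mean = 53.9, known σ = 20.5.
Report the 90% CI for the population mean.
(51.27, 56.53)

z-interval (σ known):
z* = 1.645 for 90% confidence

Margin of error = z* · σ/√n = 1.645 · 20.5/√165 = 2.63

CI: (53.9 - 2.63, 53.9 + 2.63) = (51.27, 56.53)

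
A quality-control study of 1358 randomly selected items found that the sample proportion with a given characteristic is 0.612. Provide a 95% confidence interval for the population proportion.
(0.586, 0.638)

Proportion CI:
SE = √(p̂(1-p̂)/n) = √(0.612 · 0.388 / 1358) = 0.01322

z* = 1.960
Margin = z* · SE = 1.960 · 0.01322 = 0.0259

CI: 0.612 ± 0.0259 = (0.586, 0.638)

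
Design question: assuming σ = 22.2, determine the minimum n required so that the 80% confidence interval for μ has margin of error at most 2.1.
n ≥ 184

For margin E ≤ 2.1:
n ≥ (z* · σ / E)²
n ≥ (1.282 · 22.2 / 2.1)²
n ≥ 183.67

Minimum n = 184 (rounding up)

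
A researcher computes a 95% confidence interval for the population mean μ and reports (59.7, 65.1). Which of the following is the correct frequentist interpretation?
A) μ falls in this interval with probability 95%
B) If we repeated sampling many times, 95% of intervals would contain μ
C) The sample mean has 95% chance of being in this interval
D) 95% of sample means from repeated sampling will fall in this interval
B

A) Wrong — μ is fixed; the randomness lives in the interval, not in μ.
B) Correct — this is the frequentist long-run coverage interpretation.
C) Wrong — x̄ is observed and sits in the interval by construction.
D) Wrong — coverage applies to intervals containing μ, not to future x̄ values.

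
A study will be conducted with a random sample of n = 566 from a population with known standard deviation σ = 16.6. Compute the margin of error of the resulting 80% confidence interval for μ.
Margin of error = 0.89

Margin of error = z* · σ/√n
= 1.282 · 16.6/√566
= 1.282 · 16.6/23.7908
= 0.89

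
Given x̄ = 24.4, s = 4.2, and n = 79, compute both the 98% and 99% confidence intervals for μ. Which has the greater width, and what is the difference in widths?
99% CI is wider by 0.25

df = 78
98% CI: t* = 2.375, (23.28, 25.52), width = 2 · t* · s/√n = 2.24
99% CI: t* = 2.640, (23.15, 25.65), width = 2 · t* · s/√n = 2.49

The 99% CI is wider by 2.49 - 2.24 = 0.25.
Higher confidence requires a wider interval.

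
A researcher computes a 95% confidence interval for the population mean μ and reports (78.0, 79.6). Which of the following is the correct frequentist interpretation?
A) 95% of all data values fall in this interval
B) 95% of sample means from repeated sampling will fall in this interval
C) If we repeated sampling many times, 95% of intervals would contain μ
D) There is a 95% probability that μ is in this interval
C

A) Wrong — a CI is about the parameter μ, not individual data values.
B) Wrong — coverage applies to intervals containing μ, not to future x̄ values.
C) Correct — this is the frequentist long-run coverage interpretation.
D) Wrong — μ is fixed; the randomness lives in the interval, not in μ.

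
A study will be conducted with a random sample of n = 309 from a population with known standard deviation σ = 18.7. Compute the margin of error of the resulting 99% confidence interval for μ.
Margin of error = 2.74

Margin of error = z* · σ/√n
= 2.576 · 18.7/√309
= 2.576 · 18.7/17.5784
= 2.74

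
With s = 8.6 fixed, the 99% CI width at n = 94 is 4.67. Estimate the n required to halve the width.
n ≈ 376

CI width ∝ 1/√n
To reduce width by factor 2, need √n to grow by 2 → need 2² = 4 times as many samples.

Current: n = 94, width = 4.67
New: n = 376, width ≈ 2.30

Width reduced by factor of 4.67/2.30 = 2.03.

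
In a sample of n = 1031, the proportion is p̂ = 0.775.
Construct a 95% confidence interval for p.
(0.750, 0.800)

Proportion CI:
SE = √(p̂(1-p̂)/n) = √(0.775 · 0.225 / 1031) = 0.01301

z* = 1.960
Margin = z* · SE = 1.960 · 0.01301 = 0.0255

CI: 0.775 ± 0.0255 = (0.750, 0.800)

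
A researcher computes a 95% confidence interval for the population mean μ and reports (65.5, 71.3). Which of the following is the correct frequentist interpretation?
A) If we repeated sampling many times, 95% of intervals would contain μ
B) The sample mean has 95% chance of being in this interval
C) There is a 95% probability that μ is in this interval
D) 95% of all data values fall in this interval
A

A) Correct — this is the frequentist long-run coverage interpretation.
B) Wrong — x̄ is observed and sits in the interval by construction.
C) Wrong — μ is fixed; the randomness lives in the interval, not in μ.
D) Wrong — a CI is about the parameter μ, not individual data values.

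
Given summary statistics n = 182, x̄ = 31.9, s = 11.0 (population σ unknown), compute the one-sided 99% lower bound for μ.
μ ≥ 29.99

Lower bound (one-sided):
t* = 2.347 (one-sided for 99%)
Lower bound = x̄ - t* · s/√n = 31.9 - 2.347 · 11.0/√182 = 29.99

We are 99% confident that μ ≥ 29.99.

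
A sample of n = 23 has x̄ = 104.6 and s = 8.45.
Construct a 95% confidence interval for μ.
(100.95, 108.25)

t-interval (σ unknown):
df = n - 1 = 22
t* = 2.074 for 95% confidence

Margin of error = t* · s/√n = 2.074 · 8.45/√23 = 3.65

CI: (100.95, 108.25)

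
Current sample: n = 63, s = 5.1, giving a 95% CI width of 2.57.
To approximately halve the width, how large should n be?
n ≈ 252

CI width ∝ 1/√n
To reduce width by factor 2, need √n to grow by 2 → need 2² = 4 times as many samples.

Current: n = 63, width = 2.57
New: n = 252, width ≈ 1.27

Width reduced by factor of 2.57/1.27 = 2.02.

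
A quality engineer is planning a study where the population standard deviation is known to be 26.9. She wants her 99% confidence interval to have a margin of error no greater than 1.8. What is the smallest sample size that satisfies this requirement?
n ≥ 1483

For margin E ≤ 1.8:
n ≥ (z* · σ / E)²
n ≥ (2.576 · 26.9 / 1.8)²
n ≥ 1482.01

Minimum n = 1483 (rounding up)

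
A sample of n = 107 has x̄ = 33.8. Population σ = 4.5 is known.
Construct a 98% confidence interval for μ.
(32.79, 34.81)

z-interval (σ known):
z* = 2.326 for 98% confidence

Margin of error = z* · σ/√n = 2.326 · 4.5/√107 = 1.01

CI: (33.8 - 1.01, 33.8 + 1.01) = (32.79, 34.81)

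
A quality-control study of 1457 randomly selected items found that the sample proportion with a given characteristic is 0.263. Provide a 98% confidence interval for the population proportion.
(0.236, 0.290)

Proportion CI:
SE = √(p̂(1-p̂)/n) = √(0.263 · 0.737 / 1457) = 0.01153

z* = 2.326
Margin = z* · SE = 2.326 · 0.01153 = 0.0268

CI: 0.263 ± 0.0268 = (0.236, 0.290)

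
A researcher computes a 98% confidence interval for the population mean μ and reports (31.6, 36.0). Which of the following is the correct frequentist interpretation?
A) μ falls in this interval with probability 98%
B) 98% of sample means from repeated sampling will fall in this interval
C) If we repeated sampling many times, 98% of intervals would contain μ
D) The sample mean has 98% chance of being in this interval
C

A) Wrong — μ is fixed; the randomness lives in the interval, not in μ.
B) Wrong — coverage applies to intervals containing μ, not to future x̄ values.
C) Correct — this is the frequentist long-run coverage interpretation.
D) Wrong — x̄ is observed and sits in the interval by construction.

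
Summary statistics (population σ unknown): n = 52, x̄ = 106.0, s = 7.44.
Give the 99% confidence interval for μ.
(103.24, 108.76)

t-interval (σ unknown):
df = n - 1 = 51
t* = 2.676 for 99% confidence

Margin of error = t* · s/√n = 2.676 · 7.44/√52 = 2.76

CI: (103.24, 108.76)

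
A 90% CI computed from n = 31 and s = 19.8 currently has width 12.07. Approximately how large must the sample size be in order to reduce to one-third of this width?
n ≈ 279

CI width ∝ 1/√n
To reduce width by factor 3, need √n to grow by 3 → need 3² = 9 times as many samples.

Current: n = 31, width = 12.07
New: n = 279, width ≈ 3.91

Width reduced by factor of 12.07/3.91 = 3.09.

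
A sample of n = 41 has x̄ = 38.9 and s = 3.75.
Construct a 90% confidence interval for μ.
(37.91, 39.89)

t-interval (σ unknown):
df = n - 1 = 40
t* = 1.684 for 90% confidence

Margin of error = t* · s/√n = 1.684 · 3.75/√41 = 0.99

CI: (37.91, 39.89)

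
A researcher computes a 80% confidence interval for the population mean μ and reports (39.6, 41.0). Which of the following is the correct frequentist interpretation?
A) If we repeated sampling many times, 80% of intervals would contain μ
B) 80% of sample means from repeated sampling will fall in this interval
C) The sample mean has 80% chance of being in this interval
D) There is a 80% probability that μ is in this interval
A

A) Correct — this is the frequentist long-run coverage interpretation.
B) Wrong — coverage applies to intervals containing μ, not to future x̄ values.
C) Wrong — x̄ is observed and sits in the interval by construction.
D) Wrong — μ is fixed; the randomness lives in the interval, not in μ.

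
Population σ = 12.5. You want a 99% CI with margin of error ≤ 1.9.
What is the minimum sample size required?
n ≥ 288

For margin E ≤ 1.9:
n ≥ (z* · σ / E)²
n ≥ (2.576 · 12.5 / 1.9)²
n ≥ 287.21

Minimum n = 288 (rounding up)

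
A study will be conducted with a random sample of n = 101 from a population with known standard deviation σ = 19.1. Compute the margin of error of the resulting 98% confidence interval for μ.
Margin of error = 4.42

Margin of error = z* · σ/√n
= 2.326 · 19.1/√101
= 2.326 · 19.1/10.0499
= 4.42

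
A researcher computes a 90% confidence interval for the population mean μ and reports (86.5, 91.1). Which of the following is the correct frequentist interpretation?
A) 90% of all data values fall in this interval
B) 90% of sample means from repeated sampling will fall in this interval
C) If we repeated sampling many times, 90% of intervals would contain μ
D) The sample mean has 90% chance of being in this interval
C

A) Wrong — a CI is about the parameter μ, not individual data values.
B) Wrong — coverage applies to intervals containing μ, not to future x̄ values.
C) Correct — this is the frequentist long-run coverage interpretation.
D) Wrong — x̄ is observed and sits in the interval by construction.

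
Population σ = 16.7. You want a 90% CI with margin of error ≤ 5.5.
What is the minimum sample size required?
n ≥ 25

For margin E ≤ 5.5:
n ≥ (z* · σ / E)²
n ≥ (1.645 · 16.7 / 5.5)²
n ≥ 24.95

Minimum n = 25 (rounding up)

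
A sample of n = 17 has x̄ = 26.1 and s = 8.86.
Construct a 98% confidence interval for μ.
(20.55, 31.65)

t-interval (σ unknown):
df = n - 1 = 16
t* = 2.583 for 98% confidence

Margin of error = t* · s/√n = 2.583 · 8.86/√17 = 5.55

CI: (20.55, 31.65)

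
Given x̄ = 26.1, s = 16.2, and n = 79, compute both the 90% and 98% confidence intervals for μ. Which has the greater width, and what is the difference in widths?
98% CI is wider by 2.59

df = 78
90% CI: t* = 1.665, (23.07, 29.13), width = 2 · t* · s/√n = 6.07
98% CI: t* = 2.375, (21.77, 30.43), width = 2 · t* · s/√n = 8.66

The 98% CI is wider by 8.66 - 6.07 = 2.59.
Higher confidence requires a wider interval.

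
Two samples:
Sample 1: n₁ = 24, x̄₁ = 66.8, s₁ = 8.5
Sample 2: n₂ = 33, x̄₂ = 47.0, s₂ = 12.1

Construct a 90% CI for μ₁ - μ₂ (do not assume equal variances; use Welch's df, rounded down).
(15.23, 24.37)

Difference: x̄₁ - x̄₂ = 19.80
SE = √(s₁²/n₁ + s₂²/n₂) = √(8.5²/24 + 12.1²/33) = 2.7289
df = 54.96 → 54 (Welch–Satterthwaite, rounded down)
t* = 1.674

CI: 19.80 ± 1.674 · 2.7289 = 19.80 ± 4.57 = (15.23, 24.37)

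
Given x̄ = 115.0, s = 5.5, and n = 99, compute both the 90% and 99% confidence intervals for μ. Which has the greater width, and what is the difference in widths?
99% CI is wider by 1.06

df = 98
90% CI: t* = 1.661, (114.08, 115.92), width = 2 · t* · s/√n = 1.84
99% CI: t* = 2.627, (113.55, 116.45), width = 2 · t* · s/√n = 2.90

The 99% CI is wider by 2.90 - 1.84 = 1.06.
Higher confidence requires a wider interval.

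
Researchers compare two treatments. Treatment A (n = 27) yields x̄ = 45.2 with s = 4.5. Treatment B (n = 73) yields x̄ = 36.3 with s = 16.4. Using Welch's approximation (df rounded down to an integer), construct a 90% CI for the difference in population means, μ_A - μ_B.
(5.40, 12.40)

Difference: x̄₁ - x̄₂ = 8.90
SE = √(s₁²/n₁ + s₂²/n₂) = √(4.5²/27 + 16.4²/73) = 2.1058
df = 93.56 → 93 (Welch–Satterthwaite, rounded down)
t* = 1.661

CI: 8.90 ± 1.661 · 2.1058 = 8.90 ± 3.50 = (5.40, 12.40)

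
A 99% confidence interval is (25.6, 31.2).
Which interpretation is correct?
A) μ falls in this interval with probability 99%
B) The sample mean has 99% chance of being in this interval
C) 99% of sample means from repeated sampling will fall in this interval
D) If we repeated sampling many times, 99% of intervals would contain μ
D

A) Wrong — μ is fixed; the randomness lives in the interval, not in μ.
B) Wrong — x̄ is observed and sits in the interval by construction.
C) Wrong — coverage applies to intervals containing μ, not to future x̄ values.
D) Correct — this is the frequentist long-run coverage interpretation.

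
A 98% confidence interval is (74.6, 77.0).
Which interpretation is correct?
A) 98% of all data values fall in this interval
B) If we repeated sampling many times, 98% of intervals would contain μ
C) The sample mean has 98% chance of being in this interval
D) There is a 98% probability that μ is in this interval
B

A) Wrong — a CI is about the parameter μ, not individual data values.
B) Correct — this is the frequentist long-run coverage interpretation.
C) Wrong — x̄ is observed and sits in the interval by construction.
D) Wrong — μ is fixed; the randomness lives in the interval, not in μ.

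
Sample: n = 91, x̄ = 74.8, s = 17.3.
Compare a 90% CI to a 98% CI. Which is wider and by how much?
98% CI is wider by 2.56

df = 90
90% CI: t* = 1.662, (71.79, 77.81), width = 2 · t* · s/√n = 6.03
98% CI: t* = 2.368, (70.51, 79.09), width = 2 · t* · s/√n = 8.59

The 98% CI is wider by 8.59 - 6.03 = 2.56.
Higher confidence requires a wider interval.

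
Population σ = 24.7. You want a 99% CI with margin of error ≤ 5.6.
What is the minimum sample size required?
n ≥ 130

For margin E ≤ 5.6:
n ≥ (z* · σ / E)²
n ≥ (2.576 · 24.7 / 5.6)²
n ≥ 129.10

Minimum n = 130 (rounding up)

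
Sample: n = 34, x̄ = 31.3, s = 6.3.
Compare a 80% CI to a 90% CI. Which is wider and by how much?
90% CI is wider by 0.83

df = 33
80% CI: t* = 1.308, (29.89, 32.71), width = 2 · t* · s/√n = 2.83
90% CI: t* = 1.692, (29.47, 33.13), width = 2 · t* · s/√n = 3.66

The 90% CI is wider by 3.66 - 2.83 = 0.83.
Higher confidence requires a wider interval.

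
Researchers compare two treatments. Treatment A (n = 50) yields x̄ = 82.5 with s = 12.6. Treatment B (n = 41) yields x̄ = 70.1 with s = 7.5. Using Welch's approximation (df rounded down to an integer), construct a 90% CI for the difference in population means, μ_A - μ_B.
(8.85, 15.95)

Difference: x̄₁ - x̄₂ = 12.40
SE = √(s₁²/n₁ + s₂²/n₂) = √(12.6²/50 + 7.5²/41) = 2.1324
df = 81.79 → 81 (Welch–Satterthwaite, rounded down)
t* = 1.664

CI: 12.40 ± 1.664 · 2.1324 = 12.40 ± 3.55 = (8.85, 15.95)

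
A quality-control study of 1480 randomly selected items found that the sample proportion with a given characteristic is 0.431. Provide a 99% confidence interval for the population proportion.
(0.398, 0.464)

Proportion CI:
SE = √(p̂(1-p̂)/n) = √(0.431 · 0.569 / 1480) = 0.01287

z* = 2.576
Margin = z* · SE = 2.576 · 0.01287 = 0.0332

CI: 0.431 ± 0.0332 = (0.398, 0.464)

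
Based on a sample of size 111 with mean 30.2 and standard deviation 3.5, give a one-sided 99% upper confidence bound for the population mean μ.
μ ≤ 30.98

Upper bound (one-sided):
t* = 2.361 (one-sided for 99%)
Upper bound = x̄ + t* · s/√n = 30.2 + 2.361 · 3.5/√111 = 30.98

We are 99% confident that μ ≤ 30.98.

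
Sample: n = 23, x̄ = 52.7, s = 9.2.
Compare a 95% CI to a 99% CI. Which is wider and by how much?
99% CI is wider by 2.86

df = 22
95% CI: t* = 2.074, (48.72, 56.68), width = 2 · t* · s/√n = 7.96
99% CI: t* = 2.819, (47.29, 58.11), width = 2 · t* · s/√n = 10.82

The 99% CI is wider by 10.82 - 7.96 = 2.86.
Higher confidence requires a wider interval.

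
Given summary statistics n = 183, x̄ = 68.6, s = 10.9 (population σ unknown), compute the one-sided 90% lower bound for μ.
μ ≥ 67.56

Lower bound (one-sided):
t* = 1.286 (one-sided for 90%)
Lower bound = x̄ - t* · s/√n = 68.6 - 1.286 · 10.9/√183 = 67.56

We are 90% confident that μ ≥ 67.56.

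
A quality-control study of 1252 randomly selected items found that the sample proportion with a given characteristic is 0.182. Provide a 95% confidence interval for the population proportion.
(0.161, 0.203)

Proportion CI:
SE = √(p̂(1-p̂)/n) = √(0.182 · 0.818 / 1252) = 0.01090

z* = 1.960
Margin = z* · SE = 1.960 · 0.01090 = 0.0214

CI: 0.182 ± 0.0214 = (0.161, 0.203)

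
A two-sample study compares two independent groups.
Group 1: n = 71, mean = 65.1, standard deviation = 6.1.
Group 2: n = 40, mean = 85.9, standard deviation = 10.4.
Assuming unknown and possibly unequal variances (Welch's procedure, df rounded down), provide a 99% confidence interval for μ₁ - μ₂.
(-25.60, -16.00)

Difference: x̄₁ - x̄₂ = -20.80
SE = √(s₁²/n₁ + s₂²/n₂) = √(6.1²/71 + 10.4²/40) = 1.7967
df = 54.44 → 54 (Welch–Satterthwaite, rounded down)
t* = 2.670

CI: -20.80 ± 2.670 · 1.7967 = -20.80 ± 4.80 = (-25.60, -16.00)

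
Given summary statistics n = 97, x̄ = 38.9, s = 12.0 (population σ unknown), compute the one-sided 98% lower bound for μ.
μ ≥ 36.36

Lower bound (one-sided):
t* = 2.082 (one-sided for 98%)
Lower bound = x̄ - t* · s/√n = 38.9 - 2.082 · 12.0/√97 = 36.36

We are 98% confident that μ ≥ 36.36.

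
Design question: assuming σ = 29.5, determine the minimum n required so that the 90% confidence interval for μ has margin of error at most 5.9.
n ≥ 68

For margin E ≤ 5.9:
n ≥ (z* · σ / E)²
n ≥ (1.645 · 29.5 / 5.9)²
n ≥ 67.65

Minimum n = 68 (rounding up)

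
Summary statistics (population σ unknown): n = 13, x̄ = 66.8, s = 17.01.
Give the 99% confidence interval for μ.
(52.39, 81.21)

t-interval (σ unknown):
df = n - 1 = 12
t* = 3.055 for 99% confidence

Margin of error = t* · s/√n = 3.055 · 17.01/√13 = 14.41

CI: (52.39, 81.21)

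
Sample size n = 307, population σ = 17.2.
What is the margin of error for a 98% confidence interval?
Margin of error = 2.28

Margin of error = z* · σ/√n
= 2.326 · 17.2/√307
= 2.326 · 17.2/17.5214
= 2.28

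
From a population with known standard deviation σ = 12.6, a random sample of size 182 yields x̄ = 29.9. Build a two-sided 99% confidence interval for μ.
(27.49, 32.31)

z-interval (σ known):
z* = 2.576 for 99% confidence

Margin of error = z* · σ/√n = 2.576 · 12.6/√182 = 2.41

CI: (29.9 - 2.41, 29.9 + 2.41) = (27.49, 32.31)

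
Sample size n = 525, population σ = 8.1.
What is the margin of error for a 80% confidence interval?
Margin of error = 0.45

Margin of error = z* · σ/√n
= 1.282 · 8.1/√525
= 1.282 · 8.1/22.9129
= 0.45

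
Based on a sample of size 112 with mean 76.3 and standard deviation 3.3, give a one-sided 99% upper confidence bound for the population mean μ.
μ ≤ 77.04

Upper bound (one-sided):
t* = 2.360 (one-sided for 99%)
Upper bound = x̄ + t* · s/√n = 76.3 + 2.360 · 3.3/√112 = 77.04

We are 99% confident that μ ≤ 77.04.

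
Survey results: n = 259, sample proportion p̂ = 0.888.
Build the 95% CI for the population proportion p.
(0.850, 0.926)

Proportion CI:
SE = √(p̂(1-p̂)/n) = √(0.888 · 0.112 / 259) = 0.01960

z* = 1.960
Margin = z* · SE = 1.960 · 0.01960 = 0.0384

CI: 0.888 ± 0.0384 = (0.850, 0.926)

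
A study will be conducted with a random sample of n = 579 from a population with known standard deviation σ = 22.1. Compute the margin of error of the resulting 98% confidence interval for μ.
Margin of error = 2.14

Margin of error = z* · σ/√n
= 2.326 · 22.1/√579
= 2.326 · 22.1/24.0624
= 2.14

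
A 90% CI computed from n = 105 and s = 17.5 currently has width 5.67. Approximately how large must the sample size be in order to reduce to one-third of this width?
n ≈ 945

CI width ∝ 1/√n
To reduce width by factor 3, need √n to grow by 3 → need 3² = 9 times as many samples.

Current: n = 105, width = 5.67
New: n = 945, width ≈ 1.87

Width reduced by factor of 5.67/1.87 = 3.03.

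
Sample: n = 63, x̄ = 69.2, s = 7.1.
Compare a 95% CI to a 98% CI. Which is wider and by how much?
98% CI is wider by 0.69

df = 62
95% CI: t* = 1.999, (67.41, 70.99), width = 2 · t* · s/√n = 3.58
98% CI: t* = 2.388, (67.06, 71.34), width = 2 · t* · s/√n = 4.27

The 98% CI is wider by 4.27 - 3.58 = 0.69.
Higher confidence requires a wider interval.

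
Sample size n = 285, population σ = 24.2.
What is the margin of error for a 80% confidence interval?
Margin of error = 1.84

Margin of error = z* · σ/√n
= 1.282 · 24.2/√285
= 1.282 · 24.2/16.8819
= 1.84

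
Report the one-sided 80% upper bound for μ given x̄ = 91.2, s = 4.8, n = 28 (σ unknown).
μ ≤ 91.98

Upper bound (one-sided):
t* = 0.855 (one-sided for 80%)
Upper bound = x̄ + t* · s/√n = 91.2 + 0.855 · 4.8/√28 = 91.98

We are 80% confident that μ ≤ 91.98.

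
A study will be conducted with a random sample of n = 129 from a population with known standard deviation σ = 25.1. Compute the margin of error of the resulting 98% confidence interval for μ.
Margin of error = 5.14

Margin of error = z* · σ/√n
= 2.326 · 25.1/√129
= 2.326 · 25.1/11.3578
= 5.14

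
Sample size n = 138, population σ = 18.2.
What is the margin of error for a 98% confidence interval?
Margin of error = 3.60

Margin of error = z* · σ/√n
= 2.326 · 18.2/√138
= 2.326 · 18.2/11.7473
= 3.60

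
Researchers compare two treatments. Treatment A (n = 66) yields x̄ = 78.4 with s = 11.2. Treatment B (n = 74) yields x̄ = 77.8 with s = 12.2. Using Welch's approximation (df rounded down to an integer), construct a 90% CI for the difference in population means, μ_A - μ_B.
(-2.68, 3.88)

Difference: x̄₁ - x̄₂ = 0.60
SE = √(s₁²/n₁ + s₂²/n₂) = √(11.2²/66 + 12.2²/74) = 1.9779
df = 137.88 → 137 (Welch–Satterthwaite, rounded down)
t* = 1.656

CI: 0.60 ± 1.656 · 1.9779 = 0.60 ± 3.28 = (-2.68, 3.88)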